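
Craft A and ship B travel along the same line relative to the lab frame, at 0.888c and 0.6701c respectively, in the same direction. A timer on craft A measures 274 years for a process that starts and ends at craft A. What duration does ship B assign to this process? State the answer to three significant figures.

Transform craft A's velocity into ship B's frame: (0.888 − 0.6701)/(1 − 0.888·0.6701) = 0.2179/0.4049512, so the relative speed is 0.53809c.
γ for this relative speed: γ = 1/√(1 − 0.289541) = 1.1864.
Craft A's interval is proper; time dilation gives Δt_B = γΔτ = 1.1864 × 274 years = 325 years.

325 years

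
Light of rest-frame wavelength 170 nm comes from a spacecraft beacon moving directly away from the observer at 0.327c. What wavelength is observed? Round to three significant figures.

Relativistic Doppler for wavelength: λ_obs = λ_src · √((1+β)/(1−β)).
With β = 0.327: factor = √(1.327/0.673) = 1.4042.
λ_obs = 170 × 1.4042 = 239 nm.

239 nm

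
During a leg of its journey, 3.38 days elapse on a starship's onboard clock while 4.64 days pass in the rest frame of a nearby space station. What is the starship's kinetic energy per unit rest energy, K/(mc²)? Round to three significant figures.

0.373

The time-dilation ratio gives γ = 4.64/3.38 = 1.37278.
Since K = (γ−1)mc², K/(mc²) = 1.37278 − 1 = 0.373.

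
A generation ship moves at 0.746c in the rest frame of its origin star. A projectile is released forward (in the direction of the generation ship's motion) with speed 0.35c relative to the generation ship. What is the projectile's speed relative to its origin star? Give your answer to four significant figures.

0.8691c

Relativistic velocity addition: u = (u' + v)/(1 + u'v/c²), with u' = 0.35c and v = 0.746c.
Numerator: 0.35 + 0.746 = 1.096. Denominator: 1 + (0.35)(0.746) = 1.2611.
u = 1.096/1.2611 = 0.86908, so the speed is 0.8691c.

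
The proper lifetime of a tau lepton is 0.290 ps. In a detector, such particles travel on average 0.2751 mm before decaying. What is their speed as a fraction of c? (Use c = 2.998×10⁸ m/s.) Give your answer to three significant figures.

Let x = d/(cτ) = 2.751×10^-4 m / (2.998×10⁸ m/s × 2.900×10^-13 s) = 3.1642. Since d = βγcτ, x = βγ = β/√(1−β²).
Solving: β² = x²/(1+x²) = 10.0122/11.0122 = 0.909192, so β = 0.954.

0.954c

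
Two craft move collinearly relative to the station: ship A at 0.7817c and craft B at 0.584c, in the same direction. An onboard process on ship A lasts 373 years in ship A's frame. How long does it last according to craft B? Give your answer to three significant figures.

Speed of ship A in craft B's frame: u = (v_A − v_B)/(1 − v_A v_B/c²) = (0.7817 − 0.584)/(1 − 0.7817×0.584) = 0.1977/0.5434872 = 0.36376; |u| = 0.36376c.
At |u| = 0.36376c, γ = (1 − 0.132321)^(−1/2) = 1.0735.
Ship A's interval is proper; time dilation gives Δt_B = γΔτ = 1.0735 × 373 years = 400 years.

400 years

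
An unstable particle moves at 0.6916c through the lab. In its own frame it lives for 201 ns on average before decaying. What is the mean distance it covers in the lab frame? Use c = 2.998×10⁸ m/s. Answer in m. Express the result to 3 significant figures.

Lorentz factor: γ = (1 − 0.47831056)^(−1/2) = 1.3845.
Lab-frame lifetime: Δt = γτ = 1.3845 × 201 ns = 278.28 ns.
Distance: d = vΔt = 0.6916 × 2.998×10⁸ m/s × 2.7828×10^-7 s = 57.7 m.

57.7 m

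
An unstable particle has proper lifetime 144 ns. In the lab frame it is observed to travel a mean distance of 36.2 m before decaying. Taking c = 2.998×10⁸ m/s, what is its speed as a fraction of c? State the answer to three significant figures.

d = βγcτ ⇒ βγ = d/(cτ) = 36.20 m / (43.1712 m) = 0.83852.
β = (βγ)/√(1+(βγ)²) = 0.83852/√1.703116 = 0.643.

0.643c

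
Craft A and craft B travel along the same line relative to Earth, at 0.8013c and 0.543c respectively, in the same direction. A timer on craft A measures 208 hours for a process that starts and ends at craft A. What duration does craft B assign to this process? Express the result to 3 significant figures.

Transform craft A's velocity into craft B's frame: (0.8013 − 0.543)/(1 − 0.8013·0.543) = 0.2583/0.5648941, so the relative speed is 0.45725c.
At |u| = 0.45725c, γ = (1 − 0.209078)^(−1/2) = 1.1244.
Craft A's interval is proper; time dilation gives Δt_B = γΔτ = 1.1244 × 208 hours = 234 hours.

234 hours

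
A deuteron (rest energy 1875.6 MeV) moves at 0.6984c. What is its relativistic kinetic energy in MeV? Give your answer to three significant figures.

745 MeV

With β = 0.6984, γ = 1/√(1 − 0.6984²) = 1/√0.51223744 = 1.39722.
Kinetic energy: K = (γ − 1)mc² = (1.39722 − 1) × 1875.6 MeV = 0.39722 × 1875.6 = 745 MeV.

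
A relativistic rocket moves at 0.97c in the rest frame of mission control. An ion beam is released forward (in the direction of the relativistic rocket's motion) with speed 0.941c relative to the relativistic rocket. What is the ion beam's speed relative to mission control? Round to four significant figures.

0.9991c

Relativistic velocity addition: u = (u' + v)/(1 + u'v/c²), with u' = 0.941c and v = 0.97c.
Numerator: 0.941 + 0.97 = 1.911. Denominator: 1 + (0.941)(0.97) = 1.91277.
u = 1.911/1.91277 = 0.99907, so the speed is 0.9991c.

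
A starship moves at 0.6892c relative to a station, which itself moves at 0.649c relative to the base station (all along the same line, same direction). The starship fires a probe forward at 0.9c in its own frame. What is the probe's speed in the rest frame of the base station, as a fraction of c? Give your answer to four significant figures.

Compose velocities in two stages. Stage 1 (into S'): u₁ = (0.9+0.6892)/(1+0.9×0.6892) = 0.98082.
Stage 2 (into S): u = (0.98082+0.649)/(1+0.98082×0.649) = 0.99589, so the speed is 0.9959c.

0.9959c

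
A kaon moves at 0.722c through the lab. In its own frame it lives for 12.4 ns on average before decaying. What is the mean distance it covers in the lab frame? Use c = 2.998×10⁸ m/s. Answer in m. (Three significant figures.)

With β = 0.722, γ = 1/√(1 − 0.722²) = 1/√0.478716 = 1.4453.
Lab-frame lifetime: Δt = γτ = 1.4453 × 12.4 ns = 17.922 ns.
Distance: d = vΔt = 0.722 × 2.998×10⁸ m/s × 1.7922×10^-8 s = 3.88 m.

3.88 m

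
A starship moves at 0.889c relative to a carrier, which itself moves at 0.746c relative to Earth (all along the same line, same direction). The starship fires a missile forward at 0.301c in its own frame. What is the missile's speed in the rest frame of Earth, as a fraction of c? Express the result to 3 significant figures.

First combine the missile and starship (S''→S'): u₁ = (0.301 + 0.889)/(1 + 0.301×0.889) = 1.19/1.267589 = 0.93879.
Then combine with the carrier (S'→S): u = (0.93879 + 0.746)/(1 + 0.93879×0.746) = 1.68479/1.70033734 = 0.99086.

0.991c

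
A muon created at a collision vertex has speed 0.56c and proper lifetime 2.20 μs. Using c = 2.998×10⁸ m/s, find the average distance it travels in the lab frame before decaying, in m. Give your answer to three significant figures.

Lorentz factor: γ = (1 − 0.3136)^(−1/2) = 1.207.
Lab-frame lifetime: Δt = γτ = 1.207 × 2.20 μs = 2.6554 μs.
Distance: d = vΔt = 0.56 × 2.998×10⁸ m/s × 2.6554×10^-6 s = 446 m.

446 m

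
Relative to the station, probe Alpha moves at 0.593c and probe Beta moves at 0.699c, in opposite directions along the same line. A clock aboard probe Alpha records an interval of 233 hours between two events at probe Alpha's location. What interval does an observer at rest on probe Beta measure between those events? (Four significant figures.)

Transform probe Alpha's velocity into probe Beta's frame: (0.593 + 0.699)/(1 + 0.593·0.699) = 1.292/1.414507, so the relative speed is 0.91339c.
At |u| = 0.91339c, γ = (1 − 0.834281)^(−1/2) = 2.4565.
The clock on probe Alpha records proper time, so probe Beta measures Δt = γΔτ = 2.4565 × 233 = 572.4 hours.

572.4 hours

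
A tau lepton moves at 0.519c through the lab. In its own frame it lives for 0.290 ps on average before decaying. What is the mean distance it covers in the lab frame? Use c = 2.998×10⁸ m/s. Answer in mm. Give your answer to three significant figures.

γ = 1/√(1 − β²) = 1/√(1 − 0.269361) = 1/√0.730639 = 1/0.854774 = 1.1699.
Lab-frame lifetime: Δt = γτ = 1.1699 × 0.290 ps = 0.33927 ps.
Distance: d = vΔt = 0.519 × 2.998×10⁸ m/s × 3.3927×10^-13 s = 5.28×10^-5 m = 0.0528 mm.

0.0528 mm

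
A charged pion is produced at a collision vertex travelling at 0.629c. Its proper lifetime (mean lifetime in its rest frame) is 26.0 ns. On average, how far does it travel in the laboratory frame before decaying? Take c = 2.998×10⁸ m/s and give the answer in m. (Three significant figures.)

6.31 m

Lorentz factor: γ = (1 − 0.395641)^(−1/2) = 1.2863.
Lab-frame lifetime: Δt = γτ = 1.2863 × 26.0 ns = 33.444 ns.
Distance: d = vΔt = 0.629 × 2.998×10⁸ m/s × 3.3444×10^-8 s = 6.31 m.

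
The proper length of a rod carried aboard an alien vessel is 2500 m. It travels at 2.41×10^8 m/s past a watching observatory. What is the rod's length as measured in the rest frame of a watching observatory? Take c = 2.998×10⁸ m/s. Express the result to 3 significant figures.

1490 m

β = v/c = (2.41×10^8 m/s)/(2.998×10⁸ m/s) = 0.803869.
With β = 0.803869, γ = 1/√(1 − 0.803869²) = 1/√0.3537946 = 1.6812.
Along the direction of motion the measured length is L₀/γ = 2500/1.6812 = 1490 m.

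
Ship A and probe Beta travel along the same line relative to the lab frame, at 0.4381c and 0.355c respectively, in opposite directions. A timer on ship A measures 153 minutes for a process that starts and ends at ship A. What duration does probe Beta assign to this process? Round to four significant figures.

210.4 minutes

Speed of ship A in probe Beta's frame: u = (v_A + v_B)/(1 + v_A v_B/c²) = (0.4381 + 0.355)/(1 + 0.4381×0.355) = 0.7931/1.1555255 = 0.68635; |u| = 0.68635c.
At |u| = 0.68635c, γ = (1 − 0.471076)^(−1/2) = 1.375.
Ship A's interval is proper; time dilation gives Δt_B = γΔτ = 1.375 × 153 minutes = 210.4 minutes.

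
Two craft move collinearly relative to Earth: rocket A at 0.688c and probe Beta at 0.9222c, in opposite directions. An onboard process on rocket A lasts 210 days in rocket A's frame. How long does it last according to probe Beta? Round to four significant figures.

Speed of rocket A in probe Beta's frame: u = (v_A + v_B)/(1 + v_A v_B/c²) = (0.688 + 0.9222)/(1 + 0.688×0.9222) = 1.6102/1.6344736 = 0.98515; |u| = 0.98515c.
γ for this relative speed: γ = 1/√(1 − 0.970521) = 5.8243.
The clock on rocket A records proper time, so probe Beta measures Δt = γΔτ = 5.8243 × 210 = 1223 days.

1223 days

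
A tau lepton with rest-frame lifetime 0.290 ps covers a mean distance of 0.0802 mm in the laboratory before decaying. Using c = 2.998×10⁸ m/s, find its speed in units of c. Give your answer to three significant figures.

Lab distance = (lab lifetime)·v = γτ·βc, so βγ = d/(cτ) = 8.020×10^-5/(2.998×10⁸ × 2.900×10^-13) = 0.92245.
With βγ = 0.92245: γ² = 1 + (βγ)² = 1.850914, and β = (βγ)/γ = 0.92245/1.36048 = 0.678.

0.678c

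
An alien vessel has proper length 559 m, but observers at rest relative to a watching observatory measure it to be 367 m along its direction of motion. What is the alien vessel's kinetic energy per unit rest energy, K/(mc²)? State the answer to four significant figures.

Length contraction gives γ = L₀/L = 559/367 = 1.52316.
K/(mc²) = γ − 1 = 1.52316 − 1 = 0.5232.

0.5232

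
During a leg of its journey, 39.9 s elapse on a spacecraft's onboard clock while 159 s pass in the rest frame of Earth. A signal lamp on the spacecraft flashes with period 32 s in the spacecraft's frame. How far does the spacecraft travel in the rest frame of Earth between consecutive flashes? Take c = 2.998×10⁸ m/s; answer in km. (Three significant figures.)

3.70×10^7 km

γ = Δt/Δτ = 159/39.9 = 3.98496.
β = √(1 − 1/γ²) = 0.968. Lab-frame period = γτ = 3.98496×32 s = 127.52 s. Distance = βc × γτ = 0.968 × 2.998×10⁸ m/s × 127.52 s = 3.7007×10^10 m = 3.70×10^7 km.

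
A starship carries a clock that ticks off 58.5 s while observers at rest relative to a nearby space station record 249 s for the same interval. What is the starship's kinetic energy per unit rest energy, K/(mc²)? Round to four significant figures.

3.256

γ = Δt/Δτ = 249/58.5 = 4.25641.
Since K = (γ−1)mc², K/(mc²) = 4.25641 − 1 = 3.256.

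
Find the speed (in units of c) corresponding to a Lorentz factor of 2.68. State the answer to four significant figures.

0.9278c

β = √(1 − 1/γ²) = √(1 − 1/7.1824) = √0.860771 = 0.9278.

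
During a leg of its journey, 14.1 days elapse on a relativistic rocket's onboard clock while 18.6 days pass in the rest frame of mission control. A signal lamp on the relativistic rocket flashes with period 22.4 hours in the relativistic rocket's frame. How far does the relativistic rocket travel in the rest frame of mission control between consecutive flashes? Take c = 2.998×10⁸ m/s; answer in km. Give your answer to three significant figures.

The time-dilation ratio gives γ = 18.6/14.1 = 1.31915.
β = √(1 − 1/γ²) = 0.65218. Lab-frame period = γτ = 1.31915×22.4 hours = 29.549 hours. Distance = βc × γτ = 0.65218 × 2.998×10⁸ m/s × 106376.4 s = 2.0799×10^13 m = 2.08×10^10 km.

2.08×10^10 km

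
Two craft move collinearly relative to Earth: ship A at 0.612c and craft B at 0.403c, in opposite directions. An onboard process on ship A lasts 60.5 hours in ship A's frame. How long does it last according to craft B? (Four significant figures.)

104.2 hours

The velocity of ship A relative to craft B is (0.612 + 0.403)c / (1 + 0.612×0.403) = 0.81419c; relative speed 0.81419c.
At |u| = 0.81419c, γ = (1 − 0.662905)^(−1/2) = 1.7224.
The clock on ship A records proper time, so craft B measures Δt = γΔτ = 1.7224 × 60.5 = 104.2 hours.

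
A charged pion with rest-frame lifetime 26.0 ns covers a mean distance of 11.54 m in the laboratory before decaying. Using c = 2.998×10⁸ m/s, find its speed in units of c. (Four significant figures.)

d = βγcτ ⇒ βγ = d/(cτ) = 11.54 m / (7.7948 m) = 1.4805.
β = (βγ)/√(1+(βγ)²) = 1.4805/√3.19188 = 0.8287.

0.8287c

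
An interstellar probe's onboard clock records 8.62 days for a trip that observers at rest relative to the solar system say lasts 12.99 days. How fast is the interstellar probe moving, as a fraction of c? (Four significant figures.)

0.7481c

γ = Δt/Δτ = 12.99/8.62 = 1.507.
β = √(1 − 1/γ²) = √(1 − 0.440325) = √0.559675 = 0.7481.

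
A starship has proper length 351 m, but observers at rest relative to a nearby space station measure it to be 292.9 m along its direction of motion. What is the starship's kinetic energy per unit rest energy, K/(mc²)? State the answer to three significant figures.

0.198

γ = L₀/L = 351/292.9 = 1.19836.
Since K = (γ−1)mc², K/(mc²) = 1.19836 − 1 = 0.198.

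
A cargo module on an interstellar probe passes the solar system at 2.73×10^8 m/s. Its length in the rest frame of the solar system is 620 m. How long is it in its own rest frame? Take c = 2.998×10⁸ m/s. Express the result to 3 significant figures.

1500 m

β = v/c = (2.73×10^8 m/s)/(2.998×10⁸ m/s) = 0.910607.
γ = 1/√(1 − β²) = 1/√(1 − 0.8292051) = 1/√0.1707949 = 1/0.413273 = 2.4197.
Proper length: L₀ = γ·L = 2.4197 × 620 = 1500 m.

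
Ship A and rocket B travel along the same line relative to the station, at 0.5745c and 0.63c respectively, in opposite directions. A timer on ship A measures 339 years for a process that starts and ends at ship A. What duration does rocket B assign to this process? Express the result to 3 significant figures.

Transform ship A's velocity into rocket B's frame: (0.5745 + 0.63)/(1 + 0.5745·0.63) = 1.2045/1.361935, so the relative speed is 0.8844c.
At |u| = 0.8844c, γ = (1 − 0.782163)^(−1/2) = 2.1426.
Ship A's interval is proper; time dilation gives Δt_B = γΔτ = 2.1426 × 339 years = 726 years.

726 years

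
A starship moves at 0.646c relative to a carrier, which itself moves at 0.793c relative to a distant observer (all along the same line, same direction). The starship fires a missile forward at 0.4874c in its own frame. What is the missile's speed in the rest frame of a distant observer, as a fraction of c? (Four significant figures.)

Compose velocities in two stages. Stage 1 (into S'): u₁ = (0.4874+0.646)/(1+0.4874×0.646) = 0.86199.
Stage 2 (into S): u = (0.86199+0.793)/(1+0.86199×0.793) = 0.98303, so the speed is 0.9830c.

0.9830c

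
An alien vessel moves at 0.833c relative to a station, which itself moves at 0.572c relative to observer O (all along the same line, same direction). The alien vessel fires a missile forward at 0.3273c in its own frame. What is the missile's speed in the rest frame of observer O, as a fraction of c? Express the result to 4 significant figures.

0.9752c

Apply u = (u'+v)/(1+u'v) twice. Missile in the station frame: (0.3273+0.833)/(1+0.3273·0.833) = 1.1603/1.2726409 = 0.91173c.
That velocity, transformed to the rest frame of observer O: (0.91173+0.572)/(1+0.91173·0.572) = 1.48373/1.52150956 = 0.97517c.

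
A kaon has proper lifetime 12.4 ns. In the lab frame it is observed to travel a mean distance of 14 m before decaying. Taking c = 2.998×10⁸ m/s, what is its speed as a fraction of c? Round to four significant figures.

Lab distance = (lab lifetime)·v = γτ·βc, so βγ = d/(cτ) = 14.00/(2.998×10⁸ × 1.240×10^-8) = 3.766.
With βγ = 3.766: γ² = 1 + (βγ)² = 15.1828, and β = (βγ)/γ = 3.766/3.89651 = 0.9665.

0.9665c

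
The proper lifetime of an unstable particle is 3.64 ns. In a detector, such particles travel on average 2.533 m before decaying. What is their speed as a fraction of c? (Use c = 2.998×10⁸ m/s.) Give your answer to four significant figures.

0.9184c

d = βγcτ ⇒ βγ = d/(cτ) = 2.533 m / (1.091272 m) = 2.3211.
β = (βγ)/√(1+(βγ)²) = 2.3211/√6.38751 = 0.9184.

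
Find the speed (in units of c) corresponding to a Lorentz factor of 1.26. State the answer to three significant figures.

0.608c

β = √(1 − 1/γ²) = √(1 − 1/1.5876) = √0.370118 = 0.608.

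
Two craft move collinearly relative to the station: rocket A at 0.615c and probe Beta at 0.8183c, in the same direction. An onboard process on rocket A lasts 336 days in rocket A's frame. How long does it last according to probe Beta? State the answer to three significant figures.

The velocity of rocket A relative to probe Beta is (0.615 − 0.8183)c / (1 − 0.615×0.8183) = −0.40926c; relative speed 0.40926c.
γ for this relative speed: γ = 1/√(1 − 0.167494) = 1.096.
The clock on rocket A records proper time, so probe Beta measures Δt = γΔτ = 1.096 × 336 = 368 days.

368 days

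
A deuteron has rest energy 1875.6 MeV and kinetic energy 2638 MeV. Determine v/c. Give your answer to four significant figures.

K = (γ−1)mc², so γ = 1 + 2638/1875.6 = 2.4065.
Then v/c = √(1 − γ⁻²) = √(1 − 0.172675) = √0.827325 = 0.9096.

0.9096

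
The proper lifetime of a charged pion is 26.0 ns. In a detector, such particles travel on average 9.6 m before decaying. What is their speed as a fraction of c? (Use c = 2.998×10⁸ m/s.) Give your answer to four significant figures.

0.7763c

Let x = d/(cτ) = 9.600 m / (2.998×10⁸ m/s × 2.600×10^-8 s) = 1.2316. Since d = βγcτ, x = βγ = β/√(1−β²).
Solving: β² = x²/(1+x²) = 1.51684/2.51684 = 0.602676, so β = 0.7763.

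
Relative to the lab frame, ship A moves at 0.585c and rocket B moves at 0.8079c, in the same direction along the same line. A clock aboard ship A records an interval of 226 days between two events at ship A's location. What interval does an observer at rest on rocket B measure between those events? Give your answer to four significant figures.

249.4 days

Speed of ship A in rocket B's frame: u = (v_A − v_B)/(1 − v_A v_B/c²) = (0.585 − 0.8079)/(1 − 0.585×0.8079) = −0.2229/0.5273785 = −0.42266; |u| = 0.42266c.
At |u| = 0.42266c, γ = (1 − 0.178641)^(−1/2) = 1.1034.
The clock on ship A records proper time, so rocket B measures Δt = γΔτ = 1.1034 × 226 = 249.4 days.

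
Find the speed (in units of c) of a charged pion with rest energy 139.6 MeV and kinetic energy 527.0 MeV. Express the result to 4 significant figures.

γ = 1 + K/(mc²) = 1 + 527.0/139.6 = 4.7751.
β = √(1 − 1/γ²) = √(1 − 0.0438566) = √0.9561434 = 0.9778.

0.9778c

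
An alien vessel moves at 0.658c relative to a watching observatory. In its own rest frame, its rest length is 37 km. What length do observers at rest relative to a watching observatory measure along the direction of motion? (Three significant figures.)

β² = 0.432964, so γ = 1/√0.567036 = 1.328.
Length contraction: L = L₀/γ = 37/1.328 = 27.9 km.

27.9 km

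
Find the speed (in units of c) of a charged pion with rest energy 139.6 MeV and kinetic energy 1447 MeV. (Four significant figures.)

0.9961c

γ = 1 + K/(mc²) = 1 + 1447/139.6 = 11.365.
β = √(1 − 1/γ²) = √(1 − 0.00774214) = √0.99225786 = 0.9961.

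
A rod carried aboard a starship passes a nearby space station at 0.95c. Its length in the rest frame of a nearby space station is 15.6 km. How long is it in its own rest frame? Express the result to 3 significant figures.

Lorentz factor: γ = (1 − 0.9025)^(−1/2) = 3.2026.
Proper length: L₀ = γ·L = 3.2026 × 15.6 = 50.0 km.

50.0 km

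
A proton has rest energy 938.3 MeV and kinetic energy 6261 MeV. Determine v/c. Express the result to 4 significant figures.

0.9915

K = (γ−1)mc², so γ = 1 + 6261/938.3 = 7.6727.
Then v/c = √(1 − γ⁻²) = √(1 − 0.0169865) = √0.9830135 = 0.9915.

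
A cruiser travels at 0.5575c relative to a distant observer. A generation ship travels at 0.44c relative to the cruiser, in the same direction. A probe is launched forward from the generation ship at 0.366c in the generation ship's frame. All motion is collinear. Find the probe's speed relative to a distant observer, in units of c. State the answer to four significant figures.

First combine the probe and generation ship (S''→S'): u₁ = (0.366 + 0.44)/(1 + 0.366×0.44) = 0.806/1.16104 = 0.69421.
Then combine with the cruiser (S'→S): u = (0.69421 + 0.5575)/(1 + 0.69421×0.5575) = 1.25171/1.387022075 = 0.90244.

0.9024c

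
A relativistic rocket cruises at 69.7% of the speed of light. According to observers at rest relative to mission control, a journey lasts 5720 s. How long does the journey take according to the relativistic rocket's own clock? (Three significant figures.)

γ = 1/√(1 − β²) = 1/√(1 − 0.485809) = 1/√0.514191 = 1/0.717071 = 1.3946.
The moving clock records proper time: Δτ = Δt/γ = 5720/1.3946 = 4100 s.

4100 s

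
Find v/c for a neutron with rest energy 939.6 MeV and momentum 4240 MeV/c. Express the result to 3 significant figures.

0.976

pc/(mc²) = 4240/939.6 = 4.5126 = βγ = β/√(1−β²).
So β² = x²/(1 + x²) with x = 4.5126: x² = 20.3636, β² = 20.3636/21.3636 = 0.953191, β = 0.976.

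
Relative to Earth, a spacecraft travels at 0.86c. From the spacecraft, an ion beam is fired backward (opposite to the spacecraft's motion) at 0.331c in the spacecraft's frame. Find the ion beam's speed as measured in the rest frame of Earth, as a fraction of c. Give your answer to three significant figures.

0.740c

In units of c, u = (u' + v)/(1 + u'v) with u' = −0.331 and v = 0.86.
Numerator: −0.331 + 0.86 = 0.529. Denominator: 1 + (−0.331)(0.86) = 0.71534.
u = 0.529/0.71534 = 0.73951, so the speed is 0.740c.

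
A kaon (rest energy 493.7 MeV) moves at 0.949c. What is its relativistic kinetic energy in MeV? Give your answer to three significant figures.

1070 MeV

γ = 1/√(1 − β²) = 1/√(1 − 0.900601) = 1/√0.099399 = 1/0.315276 = 3.1718.
Kinetic energy: K = (γ − 1)mc² = (3.1718 − 1) × 493.7 MeV = 2.1718 × 493.7 = 1070 MeV.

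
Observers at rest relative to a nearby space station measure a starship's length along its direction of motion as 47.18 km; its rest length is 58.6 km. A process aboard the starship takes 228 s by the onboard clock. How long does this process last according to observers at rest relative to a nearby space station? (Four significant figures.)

283.2 s

Length contraction gives γ = L₀/L = 58.6/47.18 = 1.24205.
The same γ dilates the second interval: 1.24205 × 228 s = 283.2 s.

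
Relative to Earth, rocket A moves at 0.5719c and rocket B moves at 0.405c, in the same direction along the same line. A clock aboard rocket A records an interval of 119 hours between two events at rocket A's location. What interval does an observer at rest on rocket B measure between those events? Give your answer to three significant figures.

Speed of rocket A in rocket B's frame: u = (v_A − v_B)/(1 − v_A v_B/c²) = (0.5719 − 0.405)/(1 − 0.5719×0.405) = 0.1669/0.7683805 = 0.21721; |u| = 0.21721c.
γ for this relative speed: γ = 1/√(1 − 0.0471802) = 1.0245.
Rocket A's interval is proper; time dilation gives Δt_B = γΔτ = 1.0245 × 119 hours = 122 hours.

122 hours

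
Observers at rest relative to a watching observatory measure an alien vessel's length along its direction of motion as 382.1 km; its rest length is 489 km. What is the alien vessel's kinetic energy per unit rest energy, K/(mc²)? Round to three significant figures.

Length contraction gives γ = L₀/L = 489/382.1 = 1.27977.
K/(mc²) = γ − 1 = 1.27977 − 1 = 0.280.

0.280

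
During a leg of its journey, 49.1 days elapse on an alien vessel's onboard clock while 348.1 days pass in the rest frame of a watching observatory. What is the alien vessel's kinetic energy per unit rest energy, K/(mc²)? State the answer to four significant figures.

The time-dilation ratio gives γ = 348.1/49.1 = 7.08961.
Since K = (γ−1)mc², K/(mc²) = 7.08961 − 1 = 6.090.

6.090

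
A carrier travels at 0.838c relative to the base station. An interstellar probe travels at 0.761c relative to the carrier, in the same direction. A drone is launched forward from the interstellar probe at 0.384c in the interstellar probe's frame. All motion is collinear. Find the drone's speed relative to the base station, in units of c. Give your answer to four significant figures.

Apply u = (u'+v)/(1+u'v) twice. Drone in the carrier frame: (0.384+0.761)/(1+0.384·0.761) = 1.145/1.292224 = 0.88607c.
That velocity, transformed to the rest frame of the base station: (0.88607+0.838)/(1+0.88607·0.838) = 1.72407/1.74252666 = 0.98941c.

0.9894c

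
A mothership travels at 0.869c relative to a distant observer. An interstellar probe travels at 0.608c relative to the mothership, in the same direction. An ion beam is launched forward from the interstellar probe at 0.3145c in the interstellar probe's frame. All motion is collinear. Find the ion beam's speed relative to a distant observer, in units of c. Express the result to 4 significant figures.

First combine the ion beam and interstellar probe (S''→S'): u₁ = (0.3145 + 0.608)/(1 + 0.3145×0.608) = 0.9225/1.191216 = 0.77442.
Then combine with the mothership (S'→S): u = (0.77442 + 0.869)/(1 + 0.77442×0.869) = 1.64342/1.67297098 = 0.98234.

0.9823c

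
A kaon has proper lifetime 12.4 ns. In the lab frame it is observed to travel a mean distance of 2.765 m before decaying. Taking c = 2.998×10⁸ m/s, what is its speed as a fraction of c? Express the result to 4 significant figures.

Let x = d/(cτ) = 2.765 m / (2.998×10⁸ m/s × 1.240×10^-8 s) = 0.74378. Since d = βγcτ, x = βγ = β/√(1−β²).
Solving: β² = x²/(1+x²) = 0.553209/1.553209 = 0.356172, so β = 0.5968.

0.5968c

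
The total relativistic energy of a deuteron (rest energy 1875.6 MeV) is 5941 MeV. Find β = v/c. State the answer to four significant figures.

0.9489

Total energy E = γmc² gives γ = 5941/1875.6 = 3.1675.
Hence β = √(1 − 1/γ²) = √(1 − 0.0996705) = √0.9003295 = 0.9489.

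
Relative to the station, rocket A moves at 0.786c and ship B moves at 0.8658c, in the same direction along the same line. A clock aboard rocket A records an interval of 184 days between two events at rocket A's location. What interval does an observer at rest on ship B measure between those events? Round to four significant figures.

190.0 days

Speed of rocket A in ship B's frame: u = (v_A − v_B)/(1 − v_A v_B/c²) = (0.786 − 0.8658)/(1 − 0.786×0.8658) = −0.0798/0.3194812 = −0.24978; |u| = 0.24978c.
γ for this relative speed: γ = 1/√(1 − 0.06239) = 1.0327.
The clock on rocket A records proper time, so ship B measures Δt = γΔτ = 1.0327 × 184 = 190.0 days.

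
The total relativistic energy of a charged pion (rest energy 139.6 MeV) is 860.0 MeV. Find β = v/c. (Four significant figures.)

0.9867

Total energy E = γmc² gives γ = 860.0/139.6 = 6.1605.
Hence β = √(1 − 1/γ²) = √(1 − 0.0263492) = √0.9736508 = 0.9867.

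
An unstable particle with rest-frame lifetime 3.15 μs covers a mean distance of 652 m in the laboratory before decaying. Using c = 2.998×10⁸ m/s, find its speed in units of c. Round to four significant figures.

Let x = d/(cτ) = 652.0 m / (2.998×10⁸ m/s × 3.150×10^-6 s) = 0.69041. Since d = βγcτ, x = βγ = β/√(1−β²).
Solving: β² = x²/(1+x²) = 0.476666/1.476666 = 0.322799, so β = 0.5682.

0.5682c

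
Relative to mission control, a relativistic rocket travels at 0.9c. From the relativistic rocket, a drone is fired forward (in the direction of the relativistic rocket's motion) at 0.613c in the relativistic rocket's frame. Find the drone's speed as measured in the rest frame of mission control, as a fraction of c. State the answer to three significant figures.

Relativistic velocity addition: u = (u' + v)/(1 + u'v/c²), with u' = 0.613c and v = 0.9c.
Numerator: 0.613 + 0.9 = 1.513. Denominator: 1 + (0.613)(0.9) = 1.5517.
u = 1.513/1.5517 = 0.97506, so the speed is 0.975c.

0.975c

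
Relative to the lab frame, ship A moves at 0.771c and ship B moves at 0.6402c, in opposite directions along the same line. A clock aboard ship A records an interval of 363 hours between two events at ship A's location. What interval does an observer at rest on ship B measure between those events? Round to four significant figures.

1108 hours

The velocity of ship A relative to ship B is (0.771 + 0.6402)c / (1 + 0.771×0.6402) = 0.94483c; relative speed 0.94483c.
γ for this relative speed: γ = 1/√(1 − 0.892704) = 3.0529.
The clock on ship A records proper time, so ship B measures Δt = γΔτ = 3.0529 × 363 = 1108 hours.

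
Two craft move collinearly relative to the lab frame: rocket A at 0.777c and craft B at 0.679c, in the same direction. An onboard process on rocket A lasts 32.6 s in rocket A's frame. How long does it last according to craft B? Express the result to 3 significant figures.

33.3 s

Speed of rocket A in craft B's frame: u = (v_A − v_B)/(1 − v_A v_B/c²) = (0.777 − 0.679)/(1 − 0.777×0.679) = 0.098/0.472417 = 0.20744; |u| = 0.20744c.
At |u| = 0.20744c, γ = (1 − 0.0430314)^(−1/2) = 1.0222.
Rocket A's interval is proper; time dilation gives Δt_B = γΔτ = 1.0222 × 32.6 s = 33.3 s.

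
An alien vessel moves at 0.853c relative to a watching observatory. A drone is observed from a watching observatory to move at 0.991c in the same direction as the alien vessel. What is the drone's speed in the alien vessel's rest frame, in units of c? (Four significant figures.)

0.8922c

Transform to the alien vessel's frame: u' = (u − v)/(1 − uv/c²).
u' = (0.991 − 0.853)/(1 − 0.991×0.853) = 0.138/0.154677 = 0.89218.
Speed in the alien vessel's frame: 0.8922c (in the same direction).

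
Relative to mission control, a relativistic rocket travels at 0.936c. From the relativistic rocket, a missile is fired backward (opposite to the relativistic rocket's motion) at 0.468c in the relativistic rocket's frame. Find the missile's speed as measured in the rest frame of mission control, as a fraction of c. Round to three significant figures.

In units of c, u = (u' + v)/(1 + u'v) with u' = −0.468 and v = 0.936.
Numerator: −0.468 + 0.936 = 0.468. Denominator: 1 + (−0.468)(0.936) = 0.561952.
u = 0.468/0.561952 = 0.83281, so the speed is 0.833c.

0.833c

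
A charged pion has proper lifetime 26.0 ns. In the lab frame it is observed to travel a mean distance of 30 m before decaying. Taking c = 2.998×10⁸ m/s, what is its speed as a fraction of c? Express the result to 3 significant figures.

d = βγcτ ⇒ βγ = d/(cτ) = 30.00 m / (7.7948 m) = 3.8487.
β = (βγ)/√(1+(βγ)²) = 3.8487/√15.8125 = 0.968.

0.968c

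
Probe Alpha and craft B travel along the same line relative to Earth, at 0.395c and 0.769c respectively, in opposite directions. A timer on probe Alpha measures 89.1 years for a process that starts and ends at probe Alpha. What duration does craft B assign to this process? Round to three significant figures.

The velocity of probe Alpha relative to craft B is (0.395 + 0.769)c / (1 + 0.395×0.769) = 0.89281c; relative speed 0.89281c.
γ for this relative speed: γ = 1/√(1 − 0.79711) = 2.2201.
The clock on probe Alpha records proper time, so craft B measures Δt = γΔτ = 2.2201 × 89.1 = 198 years.

198 years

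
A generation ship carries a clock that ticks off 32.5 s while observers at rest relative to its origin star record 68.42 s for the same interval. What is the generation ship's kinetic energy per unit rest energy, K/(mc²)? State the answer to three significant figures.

1.11

From Δt = γΔτ: γ = 68.42/32.5 = 2.10523.
K/(mc²) = γ − 1 = 2.10523 − 1 = 1.11.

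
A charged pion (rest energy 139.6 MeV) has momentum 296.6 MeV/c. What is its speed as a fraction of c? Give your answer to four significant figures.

0.9048c

βγ = pc/(mc²) = 296.6/139.6 = 2.1246.
Since γ² = 1 + (βγ)² = 5.51393, γ = √5.51393 = 2.34818, and β = (βγ)/γ = 2.1246/2.34818 = 0.9048.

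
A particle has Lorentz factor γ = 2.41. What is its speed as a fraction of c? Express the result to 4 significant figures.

β = √(1 − 1/γ²) = √(1 − 1/5.8081) = √0.827827 = 0.9098.

0.9098c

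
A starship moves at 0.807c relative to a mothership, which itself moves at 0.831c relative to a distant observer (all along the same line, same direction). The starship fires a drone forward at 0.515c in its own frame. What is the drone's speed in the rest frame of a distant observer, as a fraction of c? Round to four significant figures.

0.9937c

Apply u = (u'+v)/(1+u'v) twice. Drone in the mothership frame: (0.515+0.807)/(1+0.515·0.807) = 1.322/1.415605 = 0.93388c.
That velocity, transformed to the rest frame of a distant observer: (0.93388+0.831)/(1+0.93388·0.831) = 1.76488/1.77605428 = 0.99371c.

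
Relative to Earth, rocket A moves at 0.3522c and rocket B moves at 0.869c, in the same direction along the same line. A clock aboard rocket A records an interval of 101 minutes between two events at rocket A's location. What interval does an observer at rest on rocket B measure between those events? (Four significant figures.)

Speed of rocket A in rocket B's frame: u = (v_A − v_B)/(1 − v_A v_B/c²) = (0.3522 − 0.869)/(1 − 0.3522×0.869) = −0.5168/0.6939382 = −0.74473; |u| = 0.74473c.
γ for this relative speed: γ = 1/√(1 − 0.554623) = 1.4984.
The clock on rocket A records proper time, so rocket B measures Δt = γΔτ = 1.4984 × 101 = 151.3 minutes.

151.3 minutes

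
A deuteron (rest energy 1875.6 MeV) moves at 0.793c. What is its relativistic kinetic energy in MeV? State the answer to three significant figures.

1200 MeV

γ = 1/√(1 − β²) = 1/√(1 − 0.628849) = 1/√0.371151 = 1/0.609222 = 1.64144.
Kinetic energy: K = (γ − 1)mc² = (1.64144 − 1) × 1875.6 MeV = 0.64144 × 1875.6 = 1200 MeV.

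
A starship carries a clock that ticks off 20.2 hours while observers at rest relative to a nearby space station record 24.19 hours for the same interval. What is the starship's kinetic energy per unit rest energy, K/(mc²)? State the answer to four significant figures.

The time-dilation ratio gives γ = 24.19/20.2 = 1.19752.
Since K = (γ−1)mc², K/(mc²) = 1.19752 − 1 = 0.1975.

0.1975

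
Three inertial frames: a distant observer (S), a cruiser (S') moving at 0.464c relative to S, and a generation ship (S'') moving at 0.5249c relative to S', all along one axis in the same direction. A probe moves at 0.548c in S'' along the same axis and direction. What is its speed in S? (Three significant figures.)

Apply u = (u'+v)/(1+u'v) twice. Probe in the cruiser frame: (0.548+0.5249)/(1+0.548·0.5249) = 1.0729/1.2876452 = 0.83323c.
That velocity, transformed to the rest frame of a distant observer: (0.83323+0.464)/(1+0.83323·0.464) = 1.29723/1.38661872 = 0.93553c.

0.936c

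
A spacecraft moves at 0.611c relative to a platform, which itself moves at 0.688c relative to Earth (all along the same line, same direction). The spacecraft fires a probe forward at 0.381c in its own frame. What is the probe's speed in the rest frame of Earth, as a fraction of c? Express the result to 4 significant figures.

0.9608c

Apply u = (u'+v)/(1+u'v) twice. Probe in the platform frame: (0.381+0.611)/(1+0.381·0.611) = 0.992/1.232791 = 0.80468c.
That velocity, transformed to the rest frame of Earth: (0.80468+0.688)/(1+0.80468·0.688) = 1.49268/1.55361984 = 0.96078c.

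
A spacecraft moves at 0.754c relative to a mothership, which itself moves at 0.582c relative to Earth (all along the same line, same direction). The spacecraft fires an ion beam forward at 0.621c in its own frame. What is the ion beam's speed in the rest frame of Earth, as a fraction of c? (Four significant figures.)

Compose velocities in two stages. Stage 1 (into S'): u₁ = (0.621+0.754)/(1+0.621×0.754) = 0.9365.
Stage 2 (into S): u = (0.9365+0.582)/(1+0.9365×0.582) = 0.98282, so the speed is 0.9828c.

0.9828c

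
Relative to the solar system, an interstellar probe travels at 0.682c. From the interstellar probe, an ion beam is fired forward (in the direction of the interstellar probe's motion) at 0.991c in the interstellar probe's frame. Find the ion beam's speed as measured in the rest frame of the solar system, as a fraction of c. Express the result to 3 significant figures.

In units of c, u = (u' + v)/(1 + u'v) with u' = 0.991 and v = 0.682.
Numerator: 0.991 + 0.682 = 1.673. Denominator: 1 + (0.991)(0.682) = 1.675862.
u = 1.673/1.675862 = 0.99829, so the speed is 0.998c.

0.998c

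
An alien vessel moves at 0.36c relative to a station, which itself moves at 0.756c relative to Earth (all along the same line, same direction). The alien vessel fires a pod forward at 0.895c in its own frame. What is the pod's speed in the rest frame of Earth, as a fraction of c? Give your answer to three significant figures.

Apply u = (u'+v)/(1+u'v) twice. Pod in the station frame: (0.895+0.36)/(1+0.895·0.36) = 1.255/1.3222 = 0.94918c.
That velocity, transformed to the rest frame of Earth: (0.94918+0.756)/(1+0.94918·0.756) = 1.70518/1.71758008 = 0.99278c.

0.993c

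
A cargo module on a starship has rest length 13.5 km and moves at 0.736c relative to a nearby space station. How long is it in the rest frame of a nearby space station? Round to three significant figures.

With β = 0.736, γ = 1/√(1 − 0.736²) = 1/√0.458304 = 1.4771.
Along the direction of motion the measured length is L₀/γ = 13.5/1.4771 = 9.14 km.

9.14 km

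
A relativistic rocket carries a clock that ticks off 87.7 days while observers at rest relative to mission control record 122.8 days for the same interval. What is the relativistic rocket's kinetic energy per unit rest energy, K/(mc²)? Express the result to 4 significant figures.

The time-dilation ratio gives γ = 122.8/87.7 = 1.40023.
K/(mc²) = γ − 1 = 1.40023 − 1 = 0.4002.

0.4002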